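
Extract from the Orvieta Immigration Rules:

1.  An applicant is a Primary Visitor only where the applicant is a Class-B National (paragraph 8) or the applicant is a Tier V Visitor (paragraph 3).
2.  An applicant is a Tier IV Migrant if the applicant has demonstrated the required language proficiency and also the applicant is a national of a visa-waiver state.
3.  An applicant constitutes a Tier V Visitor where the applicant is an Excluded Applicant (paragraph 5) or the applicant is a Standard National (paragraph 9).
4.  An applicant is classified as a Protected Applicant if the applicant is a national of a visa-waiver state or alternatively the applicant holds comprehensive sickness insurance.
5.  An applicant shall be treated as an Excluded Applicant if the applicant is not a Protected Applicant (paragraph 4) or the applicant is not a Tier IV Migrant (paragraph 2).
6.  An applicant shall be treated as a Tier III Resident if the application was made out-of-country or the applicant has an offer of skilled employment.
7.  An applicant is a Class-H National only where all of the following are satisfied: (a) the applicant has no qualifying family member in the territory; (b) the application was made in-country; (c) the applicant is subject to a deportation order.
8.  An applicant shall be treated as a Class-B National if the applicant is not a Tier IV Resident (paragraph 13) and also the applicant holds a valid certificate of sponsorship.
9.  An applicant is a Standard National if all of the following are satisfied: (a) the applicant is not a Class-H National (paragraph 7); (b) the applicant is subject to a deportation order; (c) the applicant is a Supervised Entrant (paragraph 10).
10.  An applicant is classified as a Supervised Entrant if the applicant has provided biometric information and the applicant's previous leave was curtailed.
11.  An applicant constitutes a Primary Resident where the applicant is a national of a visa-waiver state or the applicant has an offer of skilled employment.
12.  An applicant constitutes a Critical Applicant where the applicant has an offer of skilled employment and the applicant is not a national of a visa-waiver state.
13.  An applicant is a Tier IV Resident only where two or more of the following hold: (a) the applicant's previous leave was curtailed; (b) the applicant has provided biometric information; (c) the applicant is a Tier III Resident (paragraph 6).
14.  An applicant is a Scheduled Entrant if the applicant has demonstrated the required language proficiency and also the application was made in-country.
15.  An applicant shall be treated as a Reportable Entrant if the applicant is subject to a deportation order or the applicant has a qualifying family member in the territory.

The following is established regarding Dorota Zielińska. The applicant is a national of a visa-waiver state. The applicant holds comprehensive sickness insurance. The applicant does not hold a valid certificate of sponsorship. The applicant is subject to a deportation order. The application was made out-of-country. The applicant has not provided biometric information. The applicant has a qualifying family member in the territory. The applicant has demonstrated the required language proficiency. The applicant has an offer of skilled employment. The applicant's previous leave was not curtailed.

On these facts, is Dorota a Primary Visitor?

No

paragraph 6 — Tier III Resident: [the application was made out-of-country? yes] OR [the applicant has an offer of skilled employment? yes] → satisfied.
paragraph 13 — Tier IV Resident: the applicant's previous leave was curtailed? no; the applicant has provided biometric information? no; Tier III Resident (paragraph 6)? yes — 1 of 3 hold (need ≥2) → not satisfied.
paragraph 8 — Class-B National: [not a Tier IV Resident (paragraph 13)? yes] AND [the applicant holds a valid certificate of sponsorship? no] → not satisfied.
paragraph 4 — Protected Applicant: [the applicant is a national of a visa-waiver state? yes] OR [the applicant holds comprehensive sickness insurance? yes] → satisfied.
paragraph 2 — Tier IV Migrant: [the applicant has demonstrated the required language proficiency? yes] AND [the applicant is a national of a visa-waiver state? yes] → satisfied.
paragraph 5 — Excluded Applicant: [not a Protected Applicant (paragraph 4)? no] OR [not a Tier IV Migrant (paragraph 2)? no] → not satisfied.
paragraph 7 — Class-H National: [the applicant has no qualifying family member in the territory? no] AND [the application was made in-country? no] AND [the applicant is subject to a deportation order? yes] → not satisfied.
paragraph 10 — Supervised Entrant: [the applicant has provided biometric information? no] AND [the applicant's previous leave was curtailed? no] → not satisfied.
paragraph 9 — Standard National: [not a Class-H National (paragraph 7)? yes] AND [the applicant is subject to a deportation order? yes] AND [Supervised Entrant (paragraph 10)? no] → not satisfied.
paragraph 3 — Tier V Visitor: [Excluded Applicant (paragraph 5)? no] OR [Standard National (paragraph 9)? no] → not satisfied.
paragraph 1 — Primary Visitor: [Class-B National (paragraph 8)? no] OR [Tier V Visitor (paragraph 3)? no] → not satisfied.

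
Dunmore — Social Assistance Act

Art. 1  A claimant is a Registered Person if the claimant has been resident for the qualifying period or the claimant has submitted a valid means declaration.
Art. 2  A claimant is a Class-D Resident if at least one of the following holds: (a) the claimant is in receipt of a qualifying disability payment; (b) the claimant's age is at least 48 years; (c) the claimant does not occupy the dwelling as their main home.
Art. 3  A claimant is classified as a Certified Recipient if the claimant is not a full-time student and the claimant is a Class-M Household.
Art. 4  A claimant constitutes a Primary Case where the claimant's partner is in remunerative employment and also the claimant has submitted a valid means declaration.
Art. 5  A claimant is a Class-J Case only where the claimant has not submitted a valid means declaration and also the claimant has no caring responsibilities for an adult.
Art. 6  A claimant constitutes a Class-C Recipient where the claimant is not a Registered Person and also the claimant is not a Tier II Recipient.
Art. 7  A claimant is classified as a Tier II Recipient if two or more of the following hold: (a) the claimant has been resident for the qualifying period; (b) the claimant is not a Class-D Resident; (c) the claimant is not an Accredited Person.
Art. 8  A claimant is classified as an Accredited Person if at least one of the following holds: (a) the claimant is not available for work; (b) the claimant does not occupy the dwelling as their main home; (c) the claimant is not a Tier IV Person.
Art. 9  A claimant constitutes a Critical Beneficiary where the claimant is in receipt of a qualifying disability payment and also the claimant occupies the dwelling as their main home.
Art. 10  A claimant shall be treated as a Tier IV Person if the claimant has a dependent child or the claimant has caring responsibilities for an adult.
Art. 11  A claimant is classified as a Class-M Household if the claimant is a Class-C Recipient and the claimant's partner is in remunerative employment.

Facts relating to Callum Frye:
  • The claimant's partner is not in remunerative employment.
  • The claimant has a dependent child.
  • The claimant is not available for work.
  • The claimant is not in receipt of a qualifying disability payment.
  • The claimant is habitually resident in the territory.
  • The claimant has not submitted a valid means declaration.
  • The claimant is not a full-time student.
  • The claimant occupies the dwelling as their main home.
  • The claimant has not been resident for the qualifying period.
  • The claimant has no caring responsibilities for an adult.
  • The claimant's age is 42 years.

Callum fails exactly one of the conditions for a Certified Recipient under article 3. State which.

Class-M Household

article 1 — Registered Person: [the claimant has been resident for the qualifying period? no] OR [the claimant has submitted a valid means declaration? no] → not satisfied.
article 2 — Class-D Resident: [the claimant is in receipt of a qualifying disability payment? no] OR [claimant's age: 42 years ≥ 48 years? no] OR [the claimant does not occupy the dwelling as their main home? no] → not satisfied.
article 10 — Tier IV Person: [the claimant has a dependent child? yes] OR [the claimant has caring responsibilities for an adult? no] → satisfied.
article 8 — Accredited Person: [the claimant is not available for work? yes] OR [the claimant does not occupy the dwelling as their main home? no] OR [not a Tier IV Person (article 10)? no] → satisfied.
article 7 — Tier II Recipient: the claimant has been resident for the qualifying period? no; not a Class-D Resident (article 2)? yes; not an Accredited Person (article 8)? no — 1 of 3 hold (need ≥2) → not satisfied.
article 6 — Class-C Recipient: [not a Registered Person (article 1)? yes] AND [not a Tier II Recipient (article 7)? yes] → satisfied.
article 11 — Class-M Household: [Class-C Recipient (article 6)? yes] AND [the claimant's partner is in remunerative employment? no] → not satisfied.
article 3 — Certified Recipient: [the claimant is not a full-time student? yes] AND [Class-M Household (article 11)? no] → not satisfied.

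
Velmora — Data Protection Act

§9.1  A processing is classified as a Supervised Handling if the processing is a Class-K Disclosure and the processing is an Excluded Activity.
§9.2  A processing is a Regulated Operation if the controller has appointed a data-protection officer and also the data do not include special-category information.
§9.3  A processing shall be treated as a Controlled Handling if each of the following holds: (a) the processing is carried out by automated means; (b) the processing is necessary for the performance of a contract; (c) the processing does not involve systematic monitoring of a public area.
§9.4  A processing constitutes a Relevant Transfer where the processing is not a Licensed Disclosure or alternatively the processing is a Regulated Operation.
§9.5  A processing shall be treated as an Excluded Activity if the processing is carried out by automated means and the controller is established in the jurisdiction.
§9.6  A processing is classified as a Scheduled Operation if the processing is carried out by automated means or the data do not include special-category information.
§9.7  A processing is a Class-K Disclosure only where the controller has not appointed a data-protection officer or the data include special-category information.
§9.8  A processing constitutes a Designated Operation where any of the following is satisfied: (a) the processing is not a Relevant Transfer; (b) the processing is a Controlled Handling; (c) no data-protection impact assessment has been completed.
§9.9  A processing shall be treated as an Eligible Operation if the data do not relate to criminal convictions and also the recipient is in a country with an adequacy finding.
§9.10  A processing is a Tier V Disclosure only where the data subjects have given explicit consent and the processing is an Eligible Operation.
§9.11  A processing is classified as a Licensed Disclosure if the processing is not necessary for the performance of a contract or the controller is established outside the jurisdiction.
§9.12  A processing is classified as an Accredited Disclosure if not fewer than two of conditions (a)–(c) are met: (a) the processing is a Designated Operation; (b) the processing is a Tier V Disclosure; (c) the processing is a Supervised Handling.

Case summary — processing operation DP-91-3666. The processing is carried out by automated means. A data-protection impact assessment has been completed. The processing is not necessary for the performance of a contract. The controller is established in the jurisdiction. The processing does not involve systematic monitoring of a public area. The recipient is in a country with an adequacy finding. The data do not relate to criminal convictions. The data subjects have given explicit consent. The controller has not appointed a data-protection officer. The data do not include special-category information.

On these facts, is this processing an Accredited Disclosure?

§9.11 — Licensed Disclosure: [the processing is not necessary for the performance of a contract? yes] OR [the controller is established outside the jurisdiction? no] → satisfied.
§9.2 — Regulated Operation: [the controller has appointed a data-protection officer? no] AND [the data do not include special-category information? yes] → not satisfied.
§9.4 — Relevant Transfer: [not a Licensed Disclosure (§9.11)? no] OR [Regulated Operation (§9.2)? no] → not satisfied.
§9.3 — Controlled Handling: [the processing is carried out by automated means? yes] AND [the processing is necessary for the performance of a contract? no] AND [the processing does not involve systematic monitoring of a public area? yes] → not satisfied.
§9.8 — Designated Operation: [not a Relevant Transfer (§9.4)? yes] OR [Controlled Handling (§9.3)? no] OR [no data-protection impact assessment has been completed? no] → satisfied.
§9.9 — Eligible Operation: [the data do not relate to criminal convictions? yes] AND [the recipient is in a country with an adequacy finding? yes] → satisfied.
§9.10 — Tier V Disclosure: [the data subjects have given explicit consent? yes] AND [Eligible Operation (§9.9)? yes] → satisfied.
§9.7 — Class-K Disclosure: [the controller has not appointed a data-protection officer? yes] OR [the data include special-category information? no] → satisfied.
§9.5 — Excluded Activity: [the processing is carried out by automated means? yes] AND [the controller is established in the jurisdiction? yes] → satisfied.
§9.1 — Supervised Handling: [Class-K Disclosure (§9.7)? yes] AND [Excluded Activity (§9.5)? yes] → satisfied.
§9.12 — Accredited Disclosure: Designated Operation (§9.8)? yes; Tier V Disclosure (§9.10)? yes; Supervised Handling (§9.1)? yes — 3 of 3 hold (need ≥2) → satisfied.

Yes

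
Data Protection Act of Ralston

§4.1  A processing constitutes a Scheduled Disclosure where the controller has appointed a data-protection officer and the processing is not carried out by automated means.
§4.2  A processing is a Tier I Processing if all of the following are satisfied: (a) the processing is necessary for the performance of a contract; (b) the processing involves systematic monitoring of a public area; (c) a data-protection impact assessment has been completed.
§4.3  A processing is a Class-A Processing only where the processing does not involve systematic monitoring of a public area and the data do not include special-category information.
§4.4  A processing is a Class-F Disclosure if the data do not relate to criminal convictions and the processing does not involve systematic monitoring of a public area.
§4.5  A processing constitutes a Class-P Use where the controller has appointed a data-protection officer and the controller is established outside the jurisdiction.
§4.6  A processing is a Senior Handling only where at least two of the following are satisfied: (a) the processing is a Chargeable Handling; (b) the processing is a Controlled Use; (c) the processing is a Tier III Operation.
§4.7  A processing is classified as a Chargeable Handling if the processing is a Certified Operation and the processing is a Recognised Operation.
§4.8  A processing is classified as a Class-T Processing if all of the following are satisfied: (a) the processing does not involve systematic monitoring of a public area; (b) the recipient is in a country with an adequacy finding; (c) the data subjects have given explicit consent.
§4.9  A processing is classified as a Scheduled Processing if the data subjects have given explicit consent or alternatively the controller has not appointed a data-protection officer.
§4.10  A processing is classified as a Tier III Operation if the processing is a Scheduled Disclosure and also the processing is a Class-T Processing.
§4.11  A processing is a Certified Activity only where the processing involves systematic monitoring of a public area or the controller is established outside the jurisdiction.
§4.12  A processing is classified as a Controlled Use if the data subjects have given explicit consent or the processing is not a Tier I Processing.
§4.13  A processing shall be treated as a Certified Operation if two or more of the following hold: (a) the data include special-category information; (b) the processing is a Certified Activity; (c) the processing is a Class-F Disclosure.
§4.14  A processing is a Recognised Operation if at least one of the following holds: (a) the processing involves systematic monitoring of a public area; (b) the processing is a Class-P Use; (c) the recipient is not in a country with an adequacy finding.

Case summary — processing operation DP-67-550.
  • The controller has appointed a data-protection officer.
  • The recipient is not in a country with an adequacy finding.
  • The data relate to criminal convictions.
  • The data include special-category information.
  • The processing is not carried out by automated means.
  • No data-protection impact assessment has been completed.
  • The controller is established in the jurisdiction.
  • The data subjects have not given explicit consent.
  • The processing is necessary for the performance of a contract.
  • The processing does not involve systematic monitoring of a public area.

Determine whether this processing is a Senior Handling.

No

§4.11 — Certified Activity: [the processing involves systematic monitoring of a public area? no] OR [the controller is established outside the jurisdiction? no] → not satisfied.
§4.4 — Class-F Disclosure: [the data do not relate to criminal convictions? no] AND [the processing does not involve systematic monitoring of a public area? yes] → not satisfied.
§4.13 — Certified Operation: the data include special-category information? yes; Certified Activity (§4.11)? no; Class-F Disclosure (§4.4)? no — 1 of 3 hold (need ≥2) → not satisfied.
§4.5 — Class-P Use: [the controller has appointed a data-protection officer? yes] AND [the controller is established outside the jurisdiction? no] → not satisfied.
§4.14 — Recognised Operation: [the processing involves systematic monitoring of a public area? no] OR [Class-P Use (§4.5)? no] OR [the recipient is not in a country with an adequacy finding? yes] → satisfied.
§4.7 — Chargeable Handling: [Certified Operation (§4.13)? no] AND [Recognised Operation (§4.14)? yes] → not satisfied.
§4.2 — Tier I Processing: [the processing is necessary for the performance of a contract? yes] AND [the processing involves systematic monitoring of a public area? no] AND [a data-protection impact assessment has been completed? no] → not satisfied.
§4.12 — Controlled Use: [the data subjects have given explicit consent? no] OR [not a Tier I Processing (§4.2)? yes] → satisfied.
§4.1 — Scheduled Disclosure: [the controller has appointed a data-protection officer? yes] AND [the processing is not carried out by automated means? yes] → satisfied.
§4.8 — Class-T Processing: [the processing does not involve systematic monitoring of a public area? yes] AND [the recipient is in a country with an adequacy finding? no] AND [the data subjects have given explicit consent? no] → not satisfied.
§4.10 — Tier III Operation: [Scheduled Disclosure (§4.1)? yes] AND [Class-T Processing (§4.8)? no] → not satisfied.
§4.6 — Senior Handling: Chargeable Handling (§4.7)? no; Controlled Use (§4.12)? yes; Tier III Operation (§4.10)? no — 1 of 3 hold (need ≥2) → not satisfied.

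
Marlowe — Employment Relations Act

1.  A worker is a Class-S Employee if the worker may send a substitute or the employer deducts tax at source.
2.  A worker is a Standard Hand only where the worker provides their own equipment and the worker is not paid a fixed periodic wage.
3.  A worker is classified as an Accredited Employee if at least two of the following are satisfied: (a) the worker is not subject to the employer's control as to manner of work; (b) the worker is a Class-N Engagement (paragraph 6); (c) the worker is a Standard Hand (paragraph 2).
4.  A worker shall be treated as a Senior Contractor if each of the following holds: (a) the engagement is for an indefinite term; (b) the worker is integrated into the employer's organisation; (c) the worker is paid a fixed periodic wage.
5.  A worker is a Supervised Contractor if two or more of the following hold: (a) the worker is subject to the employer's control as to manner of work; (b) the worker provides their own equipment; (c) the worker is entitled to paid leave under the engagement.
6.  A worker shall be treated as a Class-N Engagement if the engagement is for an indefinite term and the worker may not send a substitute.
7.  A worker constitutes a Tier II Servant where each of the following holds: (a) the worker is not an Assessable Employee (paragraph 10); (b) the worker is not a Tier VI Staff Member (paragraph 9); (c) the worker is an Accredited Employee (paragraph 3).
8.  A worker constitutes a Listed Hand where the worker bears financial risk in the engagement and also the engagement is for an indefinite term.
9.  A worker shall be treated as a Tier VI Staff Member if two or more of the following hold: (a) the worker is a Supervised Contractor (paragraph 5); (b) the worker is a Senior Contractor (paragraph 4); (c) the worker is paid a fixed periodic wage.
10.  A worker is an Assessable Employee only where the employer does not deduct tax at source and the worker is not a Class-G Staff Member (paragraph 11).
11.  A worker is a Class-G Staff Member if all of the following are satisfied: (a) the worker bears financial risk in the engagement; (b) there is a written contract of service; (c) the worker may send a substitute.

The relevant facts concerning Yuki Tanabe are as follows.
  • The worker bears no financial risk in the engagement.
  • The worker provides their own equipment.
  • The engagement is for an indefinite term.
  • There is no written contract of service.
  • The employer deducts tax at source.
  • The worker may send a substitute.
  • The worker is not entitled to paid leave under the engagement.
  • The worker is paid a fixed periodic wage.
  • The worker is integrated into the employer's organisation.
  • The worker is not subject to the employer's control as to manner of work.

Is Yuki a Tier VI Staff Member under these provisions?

Under paragraph 5: the worker is subject to the employer's control as to manner of work? no; the worker provides their own equipment? yes; the worker is entitled to paid leave under the engagement? no — 1 of 3 hold (need ≥2) → not satisfied.
Under paragraph 4: the engagement is for an indefinite term? yes; and the worker is integrated into the employer's organisation? yes; and the worker is paid a fixed periodic wage? yes. So the worker is a Senior Contractor.
Under paragraph 9: Supervised Contractor (paragraph 5)? no; Senior Contractor (paragraph 4)? yes; the worker is paid a fixed periodic wage? yes — 2 of 3 hold (need ≥2) → satisfied.

Yes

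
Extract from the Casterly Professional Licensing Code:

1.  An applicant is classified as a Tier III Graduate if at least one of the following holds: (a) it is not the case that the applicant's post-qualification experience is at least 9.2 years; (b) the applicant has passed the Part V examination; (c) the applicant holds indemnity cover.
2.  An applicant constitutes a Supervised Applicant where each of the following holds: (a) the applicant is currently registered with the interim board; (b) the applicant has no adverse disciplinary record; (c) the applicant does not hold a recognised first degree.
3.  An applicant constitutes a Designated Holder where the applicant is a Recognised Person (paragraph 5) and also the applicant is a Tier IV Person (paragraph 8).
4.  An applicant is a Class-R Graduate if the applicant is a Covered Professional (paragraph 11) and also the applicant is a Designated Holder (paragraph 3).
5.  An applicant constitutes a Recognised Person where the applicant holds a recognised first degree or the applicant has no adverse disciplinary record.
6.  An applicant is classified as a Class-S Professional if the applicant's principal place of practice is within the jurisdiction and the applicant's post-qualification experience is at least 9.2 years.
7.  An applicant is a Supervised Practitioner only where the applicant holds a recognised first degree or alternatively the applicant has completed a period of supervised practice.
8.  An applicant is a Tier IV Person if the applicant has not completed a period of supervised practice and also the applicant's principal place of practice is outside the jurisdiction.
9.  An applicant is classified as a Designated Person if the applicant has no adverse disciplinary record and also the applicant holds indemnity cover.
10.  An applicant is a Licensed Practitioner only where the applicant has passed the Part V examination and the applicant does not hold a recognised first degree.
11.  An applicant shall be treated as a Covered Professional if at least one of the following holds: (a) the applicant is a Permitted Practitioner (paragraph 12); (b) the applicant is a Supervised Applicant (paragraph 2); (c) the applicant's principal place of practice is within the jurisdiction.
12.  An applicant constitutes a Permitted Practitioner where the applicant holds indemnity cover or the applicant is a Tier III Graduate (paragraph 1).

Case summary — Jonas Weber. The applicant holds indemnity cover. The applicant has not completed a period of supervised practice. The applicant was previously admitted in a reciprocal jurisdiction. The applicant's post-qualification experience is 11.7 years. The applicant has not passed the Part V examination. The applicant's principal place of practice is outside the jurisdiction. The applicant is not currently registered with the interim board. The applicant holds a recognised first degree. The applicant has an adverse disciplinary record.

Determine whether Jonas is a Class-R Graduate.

Yes

paragraph 1 — Tier III Graduate: [applicant's post-qualification experience: 11.7 years ≥ 9.2 years? yes, so negated condition no] OR [the applicant has passed the Part V examination? no] OR [the applicant holds indemnity cover? yes] → satisfied.
paragraph 12 — Permitted Practitioner: [the applicant holds indemnity cover? yes] OR [Tier III Graduate (paragraph 1)? yes] → satisfied.
paragraph 2 — Supervised Applicant: [the applicant is currently registered with the interim board? no] AND [the applicant has no adverse disciplinary record? no] AND [the applicant does not hold a recognised first degree? no] → not satisfied.
paragraph 11 — Covered Professional: [Permitted Practitioner (paragraph 12)? yes] OR [Supervised Applicant (paragraph 2)? no] OR [the applicant's principal place of practice is within the jurisdiction? no] → satisfied.
paragraph 5 — Recognised Person: [the applicant holds a recognised first degree? yes] OR [the applicant has no adverse disciplinary record? no] → satisfied.
paragraph 8 — Tier IV Person: [the applicant has not completed a period of supervised practice? yes] AND [the applicant's principal place of practice is outside the jurisdiction? yes] → satisfied.
paragraph 3 — Designated Holder: [Recognised Person (paragraph 5)? yes] AND [Tier IV Person (paragraph 8)? yes] → satisfied.
paragraph 4 — Class-R Graduate: [Covered Professional (paragraph 11)? yes] AND [Designated Holder (paragraph 3)? yes] → satisfied.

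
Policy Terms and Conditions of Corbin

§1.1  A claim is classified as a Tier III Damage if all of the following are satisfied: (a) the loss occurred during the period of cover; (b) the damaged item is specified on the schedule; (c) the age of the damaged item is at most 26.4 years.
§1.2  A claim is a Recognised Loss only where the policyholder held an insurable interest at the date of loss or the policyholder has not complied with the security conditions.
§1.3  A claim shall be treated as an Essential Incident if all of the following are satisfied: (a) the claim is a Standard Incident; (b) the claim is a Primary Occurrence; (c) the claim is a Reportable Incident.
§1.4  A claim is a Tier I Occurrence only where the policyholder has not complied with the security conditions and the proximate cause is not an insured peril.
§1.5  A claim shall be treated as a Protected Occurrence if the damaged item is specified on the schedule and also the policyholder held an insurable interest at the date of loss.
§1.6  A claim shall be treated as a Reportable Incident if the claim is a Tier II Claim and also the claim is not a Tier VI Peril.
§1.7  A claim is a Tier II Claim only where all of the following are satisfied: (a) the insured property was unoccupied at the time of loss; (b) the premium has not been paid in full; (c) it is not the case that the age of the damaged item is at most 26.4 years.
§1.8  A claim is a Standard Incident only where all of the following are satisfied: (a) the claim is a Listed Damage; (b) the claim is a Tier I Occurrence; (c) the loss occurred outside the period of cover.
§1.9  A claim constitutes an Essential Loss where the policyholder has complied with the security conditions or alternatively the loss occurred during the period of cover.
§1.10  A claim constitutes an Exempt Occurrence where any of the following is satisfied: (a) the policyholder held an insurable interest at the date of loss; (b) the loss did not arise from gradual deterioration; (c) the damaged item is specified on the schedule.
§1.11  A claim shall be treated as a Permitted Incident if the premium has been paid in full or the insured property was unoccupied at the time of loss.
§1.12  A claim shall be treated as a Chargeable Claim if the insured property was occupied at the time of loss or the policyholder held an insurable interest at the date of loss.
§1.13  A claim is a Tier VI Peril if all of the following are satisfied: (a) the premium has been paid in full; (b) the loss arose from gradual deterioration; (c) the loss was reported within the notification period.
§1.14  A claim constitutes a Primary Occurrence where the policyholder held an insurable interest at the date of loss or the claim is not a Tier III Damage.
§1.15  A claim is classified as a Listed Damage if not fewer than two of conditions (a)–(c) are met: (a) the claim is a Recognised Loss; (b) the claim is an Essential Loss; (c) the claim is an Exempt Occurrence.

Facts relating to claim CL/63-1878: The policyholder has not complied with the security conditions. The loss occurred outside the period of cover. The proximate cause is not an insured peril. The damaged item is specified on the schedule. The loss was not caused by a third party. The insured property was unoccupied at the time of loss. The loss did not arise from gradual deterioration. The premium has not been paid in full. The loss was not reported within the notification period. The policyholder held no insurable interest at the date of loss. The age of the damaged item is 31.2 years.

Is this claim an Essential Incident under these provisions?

Yes

Under §1.2: the policyholder held an insurable interest at the date of loss? no; or the policyholder has not complied with the security conditions? yes. So the claim is a Recognised Loss.
Under §1.9: the policyholder has complied with the security conditions? no; or the loss occurred during the period of cover? no. So the claim is not an Essential Loss.
Under §1.10: the policyholder held an insurable interest at the date of loss? no; or the loss did not arise from gradual deterioration? yes; or the damaged item is specified on the schedule? yes. So the claim is an Exempt Occurrence.
Under §1.15: Recognised Loss (§1.2)? yes; Essential Loss (§1.9)? no; Exempt Occurrence (§1.10)? yes — 2 of 3 hold (need ≥2) → satisfied.
Under §1.4: the policyholder has not complied with the security conditions? yes; and the proximate cause is not an insured peril? yes. So the claim is a Tier I Occurrence.
Under §1.8: Listed Damage (§1.15)? yes; and Tier I Occurrence (§1.4)? yes; and the loss occurred outside the period of cover? yes. So the claim is a Standard Incident.
Under §1.1: the loss occurred during the period of cover? no; and the damaged item is specified on the schedule? yes; and age of the damaged item: 31.2 years ≤ 26.4 years? no. So the claim is not a Tier III Damage.
Under §1.14: the policyholder held an insurable interest at the date of loss? no; or not a Tier III Damage (§1.1)? yes. So the claim is a Primary Occurrence.
Under §1.7: the insured property was unoccupied at the time of loss? yes; and the premium has not been paid in full? yes; and age of the damaged item: 31.2 years ≤ 26.4 years? no, so negated condition yes. So the claim is a Tier II Claim.
Under §1.13: the premium has been paid in full? no; and the loss arose from gradual deterioration? no; and the loss was reported within the notification period? no. So the claim is not a Tier VI Peril.
Under §1.6: Tier II Claim (§1.7)? yes; and not a Tier VI Peril (§1.13)? yes. So the claim is a Reportable Incident.
Under §1.3: Standard Incident (§1.8)? yes; and Primary Occurrence (§1.14)? yes; and Reportable Incident (§1.6)? yes. So the claim is an Essential Incident.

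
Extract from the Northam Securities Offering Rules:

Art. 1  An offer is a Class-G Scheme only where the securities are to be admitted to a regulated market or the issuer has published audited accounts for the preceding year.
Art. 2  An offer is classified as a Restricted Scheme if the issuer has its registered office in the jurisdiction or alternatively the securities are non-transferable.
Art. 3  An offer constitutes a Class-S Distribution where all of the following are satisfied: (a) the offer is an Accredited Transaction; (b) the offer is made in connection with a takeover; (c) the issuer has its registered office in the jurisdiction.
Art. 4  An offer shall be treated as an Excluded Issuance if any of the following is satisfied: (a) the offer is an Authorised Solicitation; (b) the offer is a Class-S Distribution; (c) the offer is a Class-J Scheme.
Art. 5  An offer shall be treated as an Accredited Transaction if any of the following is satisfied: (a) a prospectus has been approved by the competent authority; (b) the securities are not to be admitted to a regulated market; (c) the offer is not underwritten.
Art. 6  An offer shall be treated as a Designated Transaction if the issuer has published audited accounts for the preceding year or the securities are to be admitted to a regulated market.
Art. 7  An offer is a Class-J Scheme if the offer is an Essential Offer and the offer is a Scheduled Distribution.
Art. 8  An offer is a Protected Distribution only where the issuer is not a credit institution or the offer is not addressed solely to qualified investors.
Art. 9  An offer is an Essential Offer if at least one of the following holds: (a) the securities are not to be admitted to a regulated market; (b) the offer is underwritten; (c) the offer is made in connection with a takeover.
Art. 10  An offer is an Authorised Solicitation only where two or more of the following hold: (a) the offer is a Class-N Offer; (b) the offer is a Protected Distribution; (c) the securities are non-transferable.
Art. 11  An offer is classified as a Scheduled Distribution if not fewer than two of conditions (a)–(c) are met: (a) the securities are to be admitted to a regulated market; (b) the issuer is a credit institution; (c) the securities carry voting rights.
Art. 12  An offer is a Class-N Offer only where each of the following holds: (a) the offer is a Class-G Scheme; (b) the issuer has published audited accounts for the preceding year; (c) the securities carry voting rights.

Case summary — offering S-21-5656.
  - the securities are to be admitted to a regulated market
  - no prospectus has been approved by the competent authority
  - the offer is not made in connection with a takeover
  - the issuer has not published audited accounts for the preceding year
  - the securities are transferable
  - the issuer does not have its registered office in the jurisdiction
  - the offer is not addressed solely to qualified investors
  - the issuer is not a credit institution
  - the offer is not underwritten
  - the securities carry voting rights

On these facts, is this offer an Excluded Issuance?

article 1 — Class-G Scheme: [the securities are to be admitted to a regulated market? yes] OR [the issuer has published audited accounts for the preceding year? no] → satisfied.
article 12 — Class-N Offer: [Class-G Scheme (article 1)? yes] AND [the issuer has published audited accounts for the preceding year? no] AND [the securities carry voting rights? yes] → not satisfied.
article 8 — Protected Distribution: [the issuer is not a credit institution? yes] OR [the offer is not addressed solely to qualified investors? yes] → satisfied.
article 10 — Authorised Solicitation: Class-N Offer (article 12)? no; Protected Distribution (article 8)? yes; the securities are non-transferable? no — 1 of 3 hold (need ≥2) → not satisfied.
article 5 — Accredited Transaction: [a prospectus has been approved by the competent authority? no] OR [the securities are not to be admitted to a regulated market? no] OR [the offer is not underwritten? yes] → satisfied.
article 3 — Class-S Distribution: [Accredited Transaction (article 5)? yes] AND [the offer is made in connection with a takeover? no] AND [the issuer has its registered office in the jurisdiction? no] → not satisfied.
article 9 — Essential Offer: [the securities are not to be admitted to a regulated market? no] OR [the offer is underwritten? no] OR [the offer is made in connection with a takeover? no] → not satisfied.
article 11 — Scheduled Distribution: the securities are to be admitted to a regulated market? yes; the issuer is a credit institution? no; the securities carry voting rights? yes — 2 of 3 hold (need ≥2) → satisfied.
article 7 — Class-J Scheme: [Essential Offer (article 9)? no] AND [Scheduled Distribution (article 11)? yes] → not satisfied.
article 4 — Excluded Issuance: [Authorised Solicitation (article 10)? no] OR [Class-S Distribution (article 3)? no] OR [Class-J Scheme (article 7)? no] → not satisfied.

No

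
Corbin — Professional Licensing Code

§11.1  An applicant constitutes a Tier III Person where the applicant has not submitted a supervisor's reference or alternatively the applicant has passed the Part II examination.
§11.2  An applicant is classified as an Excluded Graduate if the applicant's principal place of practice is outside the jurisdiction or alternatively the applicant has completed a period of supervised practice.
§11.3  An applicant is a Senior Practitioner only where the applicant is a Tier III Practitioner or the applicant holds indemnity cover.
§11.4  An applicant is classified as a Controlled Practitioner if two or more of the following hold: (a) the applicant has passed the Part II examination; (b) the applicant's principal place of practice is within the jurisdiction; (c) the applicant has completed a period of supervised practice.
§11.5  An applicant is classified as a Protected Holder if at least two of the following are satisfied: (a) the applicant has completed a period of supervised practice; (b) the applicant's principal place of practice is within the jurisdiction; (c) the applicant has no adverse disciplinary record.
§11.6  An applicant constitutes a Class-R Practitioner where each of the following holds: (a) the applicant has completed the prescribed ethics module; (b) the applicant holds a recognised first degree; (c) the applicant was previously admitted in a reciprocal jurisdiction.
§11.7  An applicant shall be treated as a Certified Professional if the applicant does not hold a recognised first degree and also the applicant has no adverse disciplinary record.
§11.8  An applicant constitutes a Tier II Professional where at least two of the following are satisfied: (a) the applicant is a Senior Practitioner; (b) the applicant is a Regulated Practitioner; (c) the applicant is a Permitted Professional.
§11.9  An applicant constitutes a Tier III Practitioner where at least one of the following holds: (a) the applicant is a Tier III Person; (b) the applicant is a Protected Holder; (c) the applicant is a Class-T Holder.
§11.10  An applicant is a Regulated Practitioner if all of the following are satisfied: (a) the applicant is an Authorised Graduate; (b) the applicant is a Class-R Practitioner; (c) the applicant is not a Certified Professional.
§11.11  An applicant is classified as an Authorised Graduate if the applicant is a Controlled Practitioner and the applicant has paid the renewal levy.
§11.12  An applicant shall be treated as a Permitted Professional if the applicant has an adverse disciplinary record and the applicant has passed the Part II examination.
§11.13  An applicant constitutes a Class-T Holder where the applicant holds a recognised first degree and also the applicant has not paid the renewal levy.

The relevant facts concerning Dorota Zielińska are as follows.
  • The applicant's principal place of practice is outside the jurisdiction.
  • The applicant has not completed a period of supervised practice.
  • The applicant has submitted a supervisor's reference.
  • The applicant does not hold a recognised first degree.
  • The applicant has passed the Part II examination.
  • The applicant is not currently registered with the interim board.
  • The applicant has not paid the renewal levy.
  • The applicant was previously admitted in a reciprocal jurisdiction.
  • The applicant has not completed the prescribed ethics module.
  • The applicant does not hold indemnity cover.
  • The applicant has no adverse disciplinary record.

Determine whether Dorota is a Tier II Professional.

No

§11.1 — Tier III Person: [the applicant has not submitted a supervisor's reference? no] OR [the applicant has passed the Part II examination? yes] → satisfied.
§11.5 — Protected Holder: the applicant has completed a period of supervised practice? no; the applicant's principal place of practice is within the jurisdiction? no; the applicant has no adverse disciplinary record? yes — 1 of 3 hold (need ≥2) → not satisfied.
§11.13 — Class-T Holder: [the applicant holds a recognised first degree? no] AND [the applicant has not paid the renewal levy? yes] → not satisfied.
§11.9 — Tier III Practitioner: [Tier III Person (§11.1)? yes] OR [Protected Holder (§11.5)? no] OR [Class-T Holder (§11.13)? no] → satisfied.
§11.3 — Senior Practitioner: [Tier III Practitioner (§11.9)? yes] OR [the applicant holds indemnity cover? no] → satisfied.
§11.4 — Controlled Practitioner: the applicant has passed the Part II examination? yes; the applicant's principal place of practice is within the jurisdiction? no; the applicant has completed a period of supervised practice? no — 1 of 3 hold (need ≥2) → not satisfied.
§11.11 — Authorised Graduate: [Controlled Practitioner (§11.4)? no] AND [the applicant has paid the renewal levy? no] → not satisfied.
§11.6 — Class-R Practitioner: [the applicant has completed the prescribed ethics module? no] AND [the applicant holds a recognised first degree? no] AND [the applicant was previously admitted in a reciprocal jurisdiction? yes] → not satisfied.
§11.7 — Certified Professional: [the applicant does not hold a recognised first degree? yes] AND [the applicant has no adverse disciplinary record? yes] → satisfied.
§11.10 — Regulated Practitioner: [Authorised Graduate (§11.11)? no] AND [Class-R Practitioner (§11.6)? no] AND [not a Certified Professional (§11.7)? no] → not satisfied.
§11.12 — Permitted Professional: [the applicant has an adverse disciplinary record? no] AND [the applicant has passed the Part II examination? yes] → not satisfied.
§11.8 — Tier II Professional: Senior Practitioner (§11.3)? yes; Regulated Practitioner (§11.10)? no; Permitted Professional (§11.12)? no — 1 of 3 hold (need ≥2) → not satisfied.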